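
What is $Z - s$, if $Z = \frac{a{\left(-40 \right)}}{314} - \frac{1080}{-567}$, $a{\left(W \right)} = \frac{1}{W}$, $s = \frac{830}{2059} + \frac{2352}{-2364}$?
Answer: $\frac{267093120157}{106987122480} \approx 2.4965$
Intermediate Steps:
$s = - \frac{240054}{405623}$ ($s = 830 \cdot \frac{1}{2059} + 2352 \left(- \frac{1}{2364}\right) = \frac{830}{2059} - \frac{196}{197} = - \frac{240054}{405623} \approx -0.59182$)
$Z = \frac{502379}{263760}$ ($Z = \frac{1}{\left(-40\right) 314} - \frac{1080}{-567} = \left(- \frac{1}{40}\right) \frac{1}{314} - - \frac{40}{21} = - \frac{1}{12560} + \frac{40}{21} = \frac{502379}{263760} \approx 1.9047$)
$Z - s = \frac{502379}{263760} - - \frac{240054}{405623} = \frac{502379}{263760} + \frac{240054}{405623} = \frac{267093120157}{106987122480}$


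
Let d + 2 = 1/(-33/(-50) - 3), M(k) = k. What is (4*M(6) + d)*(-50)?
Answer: -126200/117 ≈ -1078.6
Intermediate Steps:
d = -284/117 (d = -2 + 1/(-33/(-50) - 3) = -2 + 1/(-33*(-1/50) - 3) = -2 + 1/(33/50 - 3) = -2 + 1/(-117/50) = -2 - 50/117 = -284/117 ≈ -2.4273)
(4*M(6) + d)*(-50) = (4*6 - 284/117)*(-50) = (24 - 284/117)*(-50) = (2524/117)*(-50) = -126200/117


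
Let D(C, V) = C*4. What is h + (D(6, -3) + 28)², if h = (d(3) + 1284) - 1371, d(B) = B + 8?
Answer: 2628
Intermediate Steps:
D(C, V) = 4*C
d(B) = 8 + B
h = -76 (h = ((8 + 3) + 1284) - 1371 = (11 + 1284) - 1371 = 1295 - 1371 = -76)
h + (D(6, -3) + 28)² = -76 + (4*6 + 28)² = -76 + (24 + 28)² = -76 + 52² = -76 + 2704 = 2628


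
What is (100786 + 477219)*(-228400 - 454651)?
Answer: -394806893255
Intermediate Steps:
(100786 + 477219)*(-228400 - 454651) = 578005*(-683051) = -394806893255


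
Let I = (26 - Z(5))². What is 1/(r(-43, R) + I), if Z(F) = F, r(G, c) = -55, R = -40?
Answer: 1/386 ≈ 0.0025907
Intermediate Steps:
I = 441 (I = (26 - 1*5)² = (26 - 5)² = 21² = 441)
1/(r(-43, R) + I) = 1/(-55 + 441) = 1/386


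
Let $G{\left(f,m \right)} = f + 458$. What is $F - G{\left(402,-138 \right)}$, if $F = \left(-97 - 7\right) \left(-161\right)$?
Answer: $15884$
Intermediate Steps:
$G{\left(f,m \right)} = 458 + f$
$F = 16744$ ($F = \left(-104\right) \left(-161\right) = 16744$)
$F - G{\left(402,-138 \right)} = 16744 - \left(458 + 402\right) = 16744 - 860 = 15884$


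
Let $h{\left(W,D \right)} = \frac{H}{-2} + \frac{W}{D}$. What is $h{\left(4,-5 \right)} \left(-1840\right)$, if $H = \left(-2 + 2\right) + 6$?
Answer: $6992$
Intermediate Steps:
$H = 6$ ($H = 0 + 6 = 6$)
$h{\left(W,D \right)} = -3 + \frac{W}{D}$ ($h{\left(W,D \right)} = \frac{6}{-2} + \frac{W}{D} = 6 \left(- \frac{1}{2}\right) + \frac{W}{D} = -3 + \frac{W}{D}$)
$h{\left(4,-5 \right)} \left(-1840\right) = \left(-3 + \frac{4}{-5}\right) \left(-1840\right) = \left(-3 + 4 \left(- \frac{1}{5}\right)\right) \left(-1840\right) = \left(-3 - \frac{4}{5}\right) \left(-1840\right) = \left(- \frac{19}{5}\right) \left(-1840\right) = 6992$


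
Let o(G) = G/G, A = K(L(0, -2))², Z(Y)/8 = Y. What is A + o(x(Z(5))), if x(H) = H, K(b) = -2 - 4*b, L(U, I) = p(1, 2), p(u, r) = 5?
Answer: 485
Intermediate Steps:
Z(Y) = 8*Y
L(U, I) = 5
A = 484 (A = (-2 - 4*5)² = (-2 - 20)² = (-22)² = 484)
o(G) = 1
A + o(x(Z(5))) = 484 + 1 = 485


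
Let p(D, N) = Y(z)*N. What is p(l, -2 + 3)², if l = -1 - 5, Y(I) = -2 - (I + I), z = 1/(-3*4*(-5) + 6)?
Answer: 4489/1089 ≈ 4.1221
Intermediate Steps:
z = 1/66 (z = 1/(-12*(-5) + 6) = 1/(60 + 6) = 1/66 ≈ 0.015152)
Y(I) = -2 - 2*I
l = -6
p(D, N) = -67*N/33 (p(D, N) = (-2 - 2*1/66)*N = (-2 - 1/33)*N = -67*N/33)
p(l, -2 + 3)² = (-67*(-2 + 3)/33)² = (-67/33*1)² = (-67/33)² = 4489/1089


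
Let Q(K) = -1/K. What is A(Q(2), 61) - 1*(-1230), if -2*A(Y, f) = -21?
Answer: 2481/2 ≈ 1240.5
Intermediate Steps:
A(Y, f) = 21/2 (A(Y, f) = -½*(-21) = 21/2)
A(Q(2), 61) - 1*(-1230) = 21/2 - 1*(-1230) = 21/2 + 1230 = 2481/2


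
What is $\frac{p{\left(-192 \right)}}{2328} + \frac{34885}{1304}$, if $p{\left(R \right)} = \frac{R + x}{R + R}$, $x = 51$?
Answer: $\frac{1299404141}{48571392} \approx 26.752$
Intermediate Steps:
$p{\left(R \right)} = \frac{51 + R}{2 R}$ ($p{\left(R \right)} = \frac{R + 51}{R + R} = \frac{51 + R}{2 R}$)
$\frac{p{\left(-192 \right)}}{2328} + \frac{34885}{1304} = \frac{\frac{1}{2} \frac{1}{-192} \left(51 - 192\right)}{2328} + \frac{34885}{1304} = \frac{1}{2} \left(- \frac{1}{192}\right) \left(-141\right) \frac{1}{2328} + 34885 \cdot \frac{1}{1304} = \frac{47}{128} \cdot \frac{1}{2328} + \frac{34885}{1304} = \frac{47}{297984} + \frac{34885}{1304} = \frac{1299404141}{48571392}$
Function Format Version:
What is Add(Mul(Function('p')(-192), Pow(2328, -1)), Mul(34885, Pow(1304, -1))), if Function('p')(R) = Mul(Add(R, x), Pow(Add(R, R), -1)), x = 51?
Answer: Rational(1299404141, 48571392) ≈ 26.752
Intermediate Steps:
Function('p')(R) = Mul(Rational(1, 2), Pow(R, -1), Add(51, R)) (Function('p')(R) = Mul(Add(R, 51), Pow(Add(R, R), -1)) = Mul(Add(51, R), Pow(Mul(2, R), -1)) = Mul(Add(51, R), Mul(Rational(1, 2), Pow(R, -1))) = Mul(Rational(1, 2), Pow(R, -1), Add(51, R)))
Add(Mul(Function('p')(-192), Pow(2328, -1)), Mul(34885, Pow(1304, -1))) = Add(Mul(Mul(Rational(1, 2), Pow(-192, -1), Add(51, -192)), Pow(2328, -1)), Mul(34885, Pow(1304, -1))) = Add(Mul(Mul(Rational(1, 2), Rational(-1, 192), -141), Rational(1, 2328)), Mul(34885, Rational(1, 1304))) = Add(Mul(Rational(47, 128), Rational(1, 2328)), Rational(34885, 1304)) = Add(Rational(47, 297984), Rational(34885, 1304)) = Rational(1299404141, 48571392)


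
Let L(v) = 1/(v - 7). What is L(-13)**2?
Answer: 1/400 ≈ 0.0025000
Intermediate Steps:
L(v) = 1/(-7 + v)
L(-13)**2 = (1/(-7 - 13))**2 = (1/(-20))**2 = (-1/20)**2 = 1/400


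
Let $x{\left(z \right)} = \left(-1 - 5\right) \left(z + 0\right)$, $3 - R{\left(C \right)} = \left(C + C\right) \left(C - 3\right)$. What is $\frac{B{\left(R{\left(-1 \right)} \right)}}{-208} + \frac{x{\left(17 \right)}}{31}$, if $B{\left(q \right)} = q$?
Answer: $- \frac{21061}{6448} \approx -3.2663$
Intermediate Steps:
$R{\left(C \right)} = 3 - 2 C \left(-3 + C\right)$ ($R{\left(C \right)} = 3 - \left(C + C\right) \left(C - 3\right) = 3 - 2 C \left(-3 + C\right)$)
$x{\left(z \right)} = - 6 z$
$\frac{B{\left(R{\left(-1 \right)} \right)}}{-208} + \frac{x{\left(17 \right)}}{31} = \frac{3 - 2 \left(-1\right)^{2} + 6 \left(-1\right)}{-208} + \frac{\left(-6\right) 17}{31} = \left(3 - 2 - 6\right) \left(- \frac{1}{208}\right) - \frac{102}{31} = \left(-5\right) \left(- \frac{1}{208}\right) - \frac{102}{31} = \frac{5}{208} - \frac{102}{31} = - \frac{21061}{6448}$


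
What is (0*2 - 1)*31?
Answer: -31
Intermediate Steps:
(0*2 - 1)*31 = (0 - 1)*31 = -1*31 = -31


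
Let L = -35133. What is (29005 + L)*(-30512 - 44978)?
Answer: 462602720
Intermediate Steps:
(29005 + L)*(-30512 - 44978) = (29005 - 35133)*(-30512 - 44978) = -6128*(-75490) = 462602720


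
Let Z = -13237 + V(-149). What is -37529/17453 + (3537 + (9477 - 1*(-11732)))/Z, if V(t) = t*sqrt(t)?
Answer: (-5591821*sqrt(149) + 928663311*I)/(17453*(-13237*I + 149*sqrt(149))) ≈ -3.9851 + 0.25211*I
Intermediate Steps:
V(t) = t**(3/2)
Z = -13237 - 149*I*sqrt(149) (Z = -13237 + (-149)**(3/2) = -13237 - 149*I*sqrt(149) ≈ -13237.0 - 1818.8*I)
-37529/17453 + (3537 + (9477 - 1*(-11732)))/Z = -37529/17453 + (3537 + (9477 - 1*(-11732)))/(-13237 - 149*I*sqrt(149)) = -37529*1/17453 + (3537 + (9477 + 11732))/(-13237 - 149*I*sqrt(149)) = -37529/17453 + (3537 + 21209)/(-13237 - 149*I*sqrt(149)) = -37529/17453 + 24746/(-13237 - 149*I*sqrt(149))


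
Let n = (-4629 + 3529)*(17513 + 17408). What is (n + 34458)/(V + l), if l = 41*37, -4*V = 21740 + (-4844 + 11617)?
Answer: 153514568/22445 ≈ 6839.6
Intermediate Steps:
V = -28513/4 (V = -(21740 + (-4844 + 11617))/4 = -(21740 + 6773)/4 = -¼*28513 = -28513/4 ≈ -7128.3)
l = 1517
n = -38413100 (n = -1100*34921 = -38413100)
(n + 34458)/(V + l) = (-38413100 + 34458)/(-28513/4 + 1517) = -38378642/(-22445/4) = -38378642*(-4/22445) = 153514568/22445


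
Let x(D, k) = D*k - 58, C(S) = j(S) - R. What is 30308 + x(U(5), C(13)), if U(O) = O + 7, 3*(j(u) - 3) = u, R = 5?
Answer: 30278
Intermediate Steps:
j(u) = 3 + u/3
C(S) = -2 + S/3 (C(S) = (3 + S/3) - 1*5 = (3 + S/3) - 5 = -2 + S/3)
U(O) = 7 + O
x(D, k) = -58 + D*k
30308 + x(U(5), C(13)) = 30308 + (-58 + (7 + 5)*(-2 + (⅓)*13)) = 30308 + (-58 + 12*(-2 + 13/3)) = 30308 + (-58 + 12*(7/3)) = 30308 + (-58 + 28) = 30308 - 30 = 30278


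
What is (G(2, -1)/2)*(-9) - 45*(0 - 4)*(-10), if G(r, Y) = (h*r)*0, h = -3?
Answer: -1800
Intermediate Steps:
G(r, Y) = 0 (G(r, Y) = -3*r*0 = 0)
(G(2, -1)/2)*(-9) - 45*(0 - 4)*(-10) = (0/2)*(-9) - 45*(0 - 4)*(-10) = (0*(1/2))*(-9) - (-180)*(-10) = 0*(-9) - 45*40 = 0 - 1800 = -1800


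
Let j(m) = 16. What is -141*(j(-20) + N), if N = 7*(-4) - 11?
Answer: 3243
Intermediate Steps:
N = -39 (N = -28 - 11 = -39)
-141*(j(-20) + N) = -141*(16 - 39) = -141*(-23) = 3243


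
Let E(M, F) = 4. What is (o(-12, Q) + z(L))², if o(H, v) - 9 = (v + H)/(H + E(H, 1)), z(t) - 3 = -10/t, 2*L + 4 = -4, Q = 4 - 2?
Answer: 3969/16 ≈ 248.06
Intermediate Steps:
Q = 2
L = -4 (L = -2 + (½)*(-4) = -2 - 2 = -4)
z(t) = 3 - 10/t
o(H, v) = 9 + (H + v)/(4 + H) (o(H, v) = 9 + (v + H)/(H + 4) = 9 + (H + v)/(4 + H))
(o(-12, Q) + z(L))² = ((36 + 2 + 10*(-12))/(4 - 12) + (3 - 10/(-4)))² = ((36 + 2 - 120)/(-8) + (3 - 10*(-¼)))² = (-⅛*(-82) + (3 + 5/2))² = (41/4 + 11/2)² = (63/4)² = 3969/16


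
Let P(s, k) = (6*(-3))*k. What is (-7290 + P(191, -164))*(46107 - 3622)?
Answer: -184299930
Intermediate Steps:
P(s, k) = -18*k
(-7290 + P(191, -164))*(46107 - 3622) = (-7290 - 18*(-164))*(46107 - 3622) = (-7290 + 2952)*42485 = -4338*42485 = -184299930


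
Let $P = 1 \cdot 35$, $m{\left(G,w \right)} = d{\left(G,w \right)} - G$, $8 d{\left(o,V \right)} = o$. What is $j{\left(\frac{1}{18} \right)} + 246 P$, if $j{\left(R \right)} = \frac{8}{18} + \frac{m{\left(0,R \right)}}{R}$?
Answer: $\frac{77494}{9} \approx 8610.4$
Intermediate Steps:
$d{\left(o,V \right)} = \frac{o}{8}$
$m{\left(G,w \right)} = - \frac{7 G}{8}$ ($m{\left(G,w \right)} = \frac{G}{8} - G = - \frac{7 G}{8}$)
$P = 35$
$j{\left(R \right)} = \frac{4}{9}$ ($j{\left(R \right)} = \frac{8}{18} + \frac{\left(- \frac{7}{8}\right) 0}{R} = 8 \cdot \frac{1}{18} + \frac{0}{R} = \frac{4}{9} + 0 = \frac{4}{9}$)
$j{\left(\frac{1}{18} \right)} + 246 P = \frac{4}{9} + 246 \cdot 35 = \frac{4}{9} + 8610 = \frac{77494}{9}$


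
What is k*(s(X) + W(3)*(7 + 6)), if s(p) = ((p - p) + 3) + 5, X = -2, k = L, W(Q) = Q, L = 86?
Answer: 4042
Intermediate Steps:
k = 86
s(p) = 8 (s(p) = (0 + 3) + 5 = 3 + 5 = 8)
k*(s(X) + W(3)*(7 + 6)) = 86*(8 + 3*(7 + 6)) = 86*(8 + 3*13) = 86*(8 + 39) = 86*47 = 4042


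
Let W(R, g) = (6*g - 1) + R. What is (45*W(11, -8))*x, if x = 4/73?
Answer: -6840/73 ≈ -93.699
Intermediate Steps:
x = 4/73 (x = 4*(1/73) = 4/73 ≈ 0.054795)
W(R, g) = -1 + R + 6*g (W(R, g) = (-1 + 6*g) + R = -1 + R + 6*g)
(45*W(11, -8))*x = (45*(-1 + 11 + 6*(-8)))*(4/73) = (45*(-1 + 11 - 48))*(4/73) = (45*(-38))*(4/73) = -1710*4/73 = -6840/73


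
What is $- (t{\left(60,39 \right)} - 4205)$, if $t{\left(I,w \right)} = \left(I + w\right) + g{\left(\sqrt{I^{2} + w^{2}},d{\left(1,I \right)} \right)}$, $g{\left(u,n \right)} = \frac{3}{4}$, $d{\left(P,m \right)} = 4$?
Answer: $\frac{16421}{4} \approx 4105.3$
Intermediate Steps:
$g{\left(u,n \right)} = \frac{3}{4}$ ($g{\left(u,n \right)} = 3 \cdot \frac{1}{4} = \frac{3}{4}$)
$t{\left(I,w \right)} = \frac{3}{4} + I + w$ ($t{\left(I,w \right)} = \left(I + w\right) + \frac{3}{4} = \frac{3}{4} + I + w$)
$- (t{\left(60,39 \right)} - 4205) = - (\left(\frac{3}{4} + 60 + 39\right) - 4205) = - (\frac{399}{4} - 4205) = \left(-1\right) \left(- \frac{16421}{4}\right) = \frac{16421}{4}$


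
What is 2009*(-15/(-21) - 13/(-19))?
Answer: 53382/19 ≈ 2809.6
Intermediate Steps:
2009*(-15/(-21) - 13/(-19)) = 2009*(-15*(-1/21) - 13*(-1/19)) = 2009*(5/7 + 13/19) = 2009*(186/133) = 53382/19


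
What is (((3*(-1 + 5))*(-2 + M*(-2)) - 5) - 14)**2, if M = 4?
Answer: 19321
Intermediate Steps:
(((3*(-1 + 5))*(-2 + M*(-2)) - 5) - 14)**2 = (((3*(-1 + 5))*(-2 + 4*(-2)) - 5) - 14)**2 = (((3*4)*(-2 - 8) - 5) - 14)**2 = ((12*(-10) - 5) - 14)**2 = ((-120 - 5) - 14)**2 = (-125 - 14)**2 = (-139)**2 = 19321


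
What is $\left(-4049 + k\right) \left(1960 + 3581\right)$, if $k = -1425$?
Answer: $-30331434$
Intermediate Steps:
$\left(-4049 + k\right) \left(1960 + 3581\right) = \left(-4049 - 1425\right) \left(1960 + 3581\right) = \left(-5474\right) 5541 = -30331434$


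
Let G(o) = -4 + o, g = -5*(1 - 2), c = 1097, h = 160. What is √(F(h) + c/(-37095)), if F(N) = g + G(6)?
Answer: 2*√2397894990/37095 ≈ 2.6402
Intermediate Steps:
g = 5 (g = -5*(-1) = 5)
F(N) = 7 (F(N) = 5 + (-4 + 6) = 5 + 2 = 7)
√(F(h) + c/(-37095)) = √(7 + 1097/(-37095)) = √(7 + 1097*(-1/37095)) = √(7 - 1097/37095) = √(258568/37095) = 2*√2397894990/37095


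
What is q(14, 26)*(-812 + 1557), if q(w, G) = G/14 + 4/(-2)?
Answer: -745/7 ≈ -106.43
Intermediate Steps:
q(w, G) = -2 + G/14 (q(w, G) = G*(1/14) + 4*(-½) = G/14 - 2 = -2 + G/14)
q(14, 26)*(-812 + 1557) = (-2 + (1/14)*26)*(-812 + 1557) = (-2 + 13/7)*745 = -⅐*745 = -745/7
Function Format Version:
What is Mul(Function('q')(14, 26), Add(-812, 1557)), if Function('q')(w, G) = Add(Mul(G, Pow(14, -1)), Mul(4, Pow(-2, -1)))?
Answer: Rational(-745, 7) ≈ -106.43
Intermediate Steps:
Function('q')(w, G) = Add(-2, Mul(Rational(1, 14), G)) (Function('q')(w, G) = Add(Mul(G, Rational(1, 14)), Mul(4, Rational(-1, 2))) = Add(Mul(Rational(1, 14), G), -2) = Add(-2, Mul(Rational(1, 14), G)))
Mul(Function('q')(14, 26), Add(-812, 1557)) = Mul(Add(-2, Mul(Rational(1, 14), 26)), Add(-812, 1557)) = Mul(Add(-2, Rational(13, 7)), 745) = Mul(Rational(-1, 7), 745) = Rational(-745, 7)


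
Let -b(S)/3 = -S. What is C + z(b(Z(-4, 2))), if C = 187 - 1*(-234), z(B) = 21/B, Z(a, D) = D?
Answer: 849/2 ≈ 424.50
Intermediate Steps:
b(S) = 3*S (b(S) = -(-3)*S = 3*S)
C = 421 (C = 187 + 234 = 421)
C + z(b(Z(-4, 2))) = 421 + 21/((3*2)) = 421 + 21/6 = 421 + 21*(⅙) = 421 + 7/2 = 849/2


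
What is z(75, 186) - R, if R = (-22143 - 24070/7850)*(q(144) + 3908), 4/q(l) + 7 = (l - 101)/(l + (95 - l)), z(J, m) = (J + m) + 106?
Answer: 21125896090621/244135 ≈ 8.6534e+7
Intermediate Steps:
z(J, m) = 106 + J + m
q(l) = 4/(-766/95 + l/95) (q(l) = 4/(-7 + (l - 101)/(l + (95 - l))) = 4/(-7 + (-101 + l)/95) = 4/(-7 + (-101 + l)*(1/95)) = 4/(-7 + (-101/95 + l/95)) = 4/(-766/95 + l/95))
R = -21125806493076/244135 (R = (-22143 - 24070/7850)*(380/(-766 + 144) + 3908) = (-22143 - 24070*1/7850)*(380/(-622) + 3908) = (-22143 - 2407/785)*(380*(-1/622) + 3908) = -17384662*(-190/311 + 3908)/785 = -17384662/785*1215198/311 = -21125806493076/244135 ≈ -8.6533e+7)
z(75, 186) - R = (106 + 75 + 186) - 1*(-21125806493076/244135) = 367 + 21125806493076/244135 = 21125896090621/244135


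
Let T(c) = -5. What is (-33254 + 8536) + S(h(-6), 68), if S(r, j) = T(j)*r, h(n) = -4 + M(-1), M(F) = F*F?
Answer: -24703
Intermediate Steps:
M(F) = F**2
h(n) = -3 (h(n) = -4 + (-1)**2 = -4 + 1 = -3)
S(r, j) = -5*r
(-33254 + 8536) + S(h(-6), 68) = (-33254 + 8536) - 5*(-3) = -24718 + 15 = -24703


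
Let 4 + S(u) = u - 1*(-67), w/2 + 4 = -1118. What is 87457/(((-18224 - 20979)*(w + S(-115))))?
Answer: 87457/90010088 ≈ 0.00097164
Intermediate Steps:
w = -2244 (w = -8 + 2*(-1118) = -8 - 2236 = -2244)
S(u) = 63 + u (S(u) = -4 + (u - 1*(-67)) = -4 + (u + 67) = -4 + (67 + u) = 63 + u)
87457/(((-18224 - 20979)*(w + S(-115)))) = 87457/(((-18224 - 20979)*(-2244 + (63 - 115)))) = 87457/((-39203*(-2244 - 52))) = 87457/((-39203*(-2296))) = 87457/90010088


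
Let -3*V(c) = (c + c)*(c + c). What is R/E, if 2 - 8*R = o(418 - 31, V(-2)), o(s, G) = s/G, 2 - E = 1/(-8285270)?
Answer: 4942163555/1060514624 ≈ 4.6602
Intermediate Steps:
E = 16570541/8285270 (E = 2 - 1/(-8285270) = 2 - 1*(-1/8285270) = 2 + 1/8285270 = 16570541/8285270 ≈ 2.0000)
V(c) = -4*c**2/3 (V(c) = -(c + c)*(c + c)/3 = -2*c*2*c/3 = -4*c**2/3)
R = 1193/128 (R = 1/4 - (418 - 31)/(8*((-4/3*(-2)**2))) = 1/4 - 387/(8*((-4/3*4))) = 1/4 - 387/(8*(-16/3)) = 1/4 - 387*(-3)/(8*16) = 1/4 - 1/8*(-1161/16) = 1/4 + 1161/128 = 1193/128 ≈ 9.3203)
R/E = 1193/(128*(16570541/8285270)) = (1193/128)*(8285270/16570541) = 4942163555/1060514624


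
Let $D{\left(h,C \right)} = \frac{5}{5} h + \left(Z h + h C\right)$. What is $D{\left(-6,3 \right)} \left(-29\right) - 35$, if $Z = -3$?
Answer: $139$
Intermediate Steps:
$D{\left(h,C \right)} = - 2 h + C h$ ($D{\left(h,C \right)} = \frac{5}{5} h + \left(- 3 h + h C\right) = 5 \cdot \frac{1}{5} h + \left(- 3 h + C h\right) = 1 h + \left(- 3 h + C h\right) = h + \left(- 3 h + C h\right) = - 2 h + C h$)
$D{\left(-6,3 \right)} \left(-29\right) - 35 = - 6 \left(-2 + 3\right) \left(-29\right) - 35 = \left(-6\right) 1 \left(-29\right) - 35 = \left(-6\right) \left(-29\right) - 35 = 174 - 35 = 139$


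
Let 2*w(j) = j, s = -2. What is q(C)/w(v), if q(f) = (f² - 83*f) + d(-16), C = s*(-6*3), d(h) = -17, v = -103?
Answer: 3418/103 ≈ 33.184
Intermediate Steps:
w(j) = j/2
C = 36 (C = -(-12)*3 = -2*(-18) = 36)
q(f) = -17 + f² - 83*f (q(f) = (f² - 83*f) - 17 = -17 + f² - 83*f)
q(C)/w(v) = (-17 + 36² - 83*36)/(((½)*(-103))) = (-17 + 1296 - 2988)/(-103/2) = -1709*(-2/103) = 3418/103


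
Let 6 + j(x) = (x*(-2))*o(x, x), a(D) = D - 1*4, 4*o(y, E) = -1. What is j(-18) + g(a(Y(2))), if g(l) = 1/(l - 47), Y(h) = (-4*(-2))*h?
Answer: -526/35 ≈ -15.029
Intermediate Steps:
o(y, E) = -1/4 (o(y, E) = (1/4)*(-1) = -1/4)
Y(h) = 8*h
a(D) = -4 + D (a(D) = D - 4 = -4 + D)
g(l) = 1/(-47 + l)
j(x) = -6 + x/2 (j(x) = -6 + (x*(-2))*(-1/4) = -6 - 2*x*(-1/4) = -6 + x/2)
j(-18) + g(a(Y(2))) = (-6 + (1/2)*(-18)) + 1/(-47 + (-4 + 8*2)) = (-6 - 9) + 1/(-47 + (-4 + 16)) = -15 + 1/(-47 + 12) = -15 + 1/(-35) = -15 - 1/35 = -526/35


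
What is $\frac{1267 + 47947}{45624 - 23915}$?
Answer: $\frac{49214}{21709} \approx 2.267$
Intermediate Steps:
$\frac{1267 + 47947}{45624 - 23915} = \frac{49214}{45624 - 23915} = \frac{49214}{21709}$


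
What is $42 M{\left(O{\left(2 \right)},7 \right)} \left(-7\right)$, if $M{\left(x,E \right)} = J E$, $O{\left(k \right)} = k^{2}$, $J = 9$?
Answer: $-18522$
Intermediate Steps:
$M{\left(x,E \right)} = 9 E$
$42 M{\left(O{\left(2 \right)},7 \right)} \left(-7\right) = 42 \cdot 9 \cdot 7 \left(-7\right) = 42 \cdot 63 \left(-7\right) = 2646 \left(-7\right) = -18522$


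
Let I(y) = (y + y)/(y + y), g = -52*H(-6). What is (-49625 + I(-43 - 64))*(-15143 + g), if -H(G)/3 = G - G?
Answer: 751456232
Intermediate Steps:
H(G) = 0 (H(G) = -3*(G - G) = -3*0 = 0)
g = 0 (g = -52*0 = 0)
I(y) = 1 (I(y) = (2*y)/((2*y)) = (2*y)*(1/(2*y)) = 1)
(-49625 + I(-43 - 64))*(-15143 + g) = (-49625 + 1)*(-15143 + 0) = -49624*(-15143) = 751456232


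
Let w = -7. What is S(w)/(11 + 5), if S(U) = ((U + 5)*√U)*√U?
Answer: 7/8 ≈ 0.87500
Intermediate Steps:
S(U) = U*(5 + U) (S(U) = ((5 + U)*√U)*√U = (√U*(5 + U))*√U = U*(5 + U))
S(w)/(11 + 5) = (-7*(5 - 7))/(11 + 5) = (-7*(-2))/16 = (1/16)*14 = 7/8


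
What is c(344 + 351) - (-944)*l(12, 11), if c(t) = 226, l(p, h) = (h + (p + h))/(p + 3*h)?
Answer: 42266/45 ≈ 939.24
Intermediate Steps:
l(p, h) = (p + 2*h)/(p + 3*h) (l(p, h) = (h + (h + p))/(p + 3*h) = (p + 2*h)/(p + 3*h))
c(344 + 351) - (-944)*l(12, 11) = 226 - (-944)*(12 + 2*11)/(12 + 3*11) = 226 - (-944)*(12 + 22)/(12 + 33) = 226 - (-944)*34/45 = 226 - 1*(-32096/45) = 226 + 32096/45 = 42266/45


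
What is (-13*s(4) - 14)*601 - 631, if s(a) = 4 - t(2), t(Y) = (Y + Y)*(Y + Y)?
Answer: 84711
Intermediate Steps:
t(Y) = 4*Y² (t(Y) = (2*Y)*(2*Y) = 4*Y²)
s(a) = -12 (s(a) = 4 - 4*2² = 4 - 4*4 = 4 - 1*16 = 4 - 16 = -12)
(-13*s(4) - 14)*601 - 631 = (-13*(-12) - 14)*601 - 631 = (156 - 14)*601 - 631 = 142*601 - 631 = 85342 - 631 = 84711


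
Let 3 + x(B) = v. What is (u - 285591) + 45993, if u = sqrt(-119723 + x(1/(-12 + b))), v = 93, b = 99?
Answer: -239598 + I*sqrt(119633) ≈ -2.396e+5 + 345.88*I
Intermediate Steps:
x(B) = 90 (x(B) = -3 + 93 = 90)
u = I*sqrt(119633) (u = sqrt(-119723 + 90) = sqrt(-119633) = I*sqrt(119633) ≈ 345.88*I)
(u - 285591) + 45993 = (I*sqrt(119633) - 285591) + 45993 = (-285591 + I*sqrt(119633)) + 45993 = -239598 + I*sqrt(119633)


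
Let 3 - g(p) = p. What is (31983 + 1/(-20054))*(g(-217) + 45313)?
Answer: 29204277959173/20054 ≈ 1.4563e+9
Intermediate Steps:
g(p) = 3 - p
(31983 + 1/(-20054))*(g(-217) + 45313) = (31983 + 1/(-20054))*((3 - 1*(-217)) + 45313) = (31983 - 1/20054)*((3 + 217) + 45313) = 641387081*(220 + 45313)/20054 = (641387081/20054)*45533 = 29204277959173/20054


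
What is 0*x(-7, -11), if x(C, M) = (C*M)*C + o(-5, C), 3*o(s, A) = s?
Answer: 0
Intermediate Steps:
o(s, A) = s/3
x(C, M) = -5/3 + M*C**2 (x(C, M) = (C*M)*C + (1/3)*(-5) = M*C**2 - 5/3 = -5/3 + M*C**2)
0*x(-7, -11) = 0*(-5/3 - 11*(-7)**2) = 0*(-5/3 - 11*49) = 0*(-5/3 - 539) = 0*(-1622/3) = 0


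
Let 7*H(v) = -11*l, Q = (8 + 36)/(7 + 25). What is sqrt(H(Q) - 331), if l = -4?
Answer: I*sqrt(15911)/7 ≈ 18.02*I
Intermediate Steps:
Q = 11/8 (Q = 44/32 = 44*(1/32) = 11/8 ≈ 1.3750)
H(v) = 44/7 (H(v) = (-11*(-4))/7 = (1/7)*44 = 44/7)
sqrt(H(Q) - 331) = sqrt(44/7 - 331) = sqrt(-2273/7) = I*sqrt(15911)/7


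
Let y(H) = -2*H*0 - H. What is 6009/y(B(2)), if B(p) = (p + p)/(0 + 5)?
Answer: -30045/4 ≈ -7511.3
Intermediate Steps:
B(p) = 2*p/5 (B(p) = (2*p)/5 = (2*p)*(1/5) = 2*p/5)
y(H) = -H (y(H) = 0 - H = -H)
6009/y(B(2)) = 6009/((-2*2/5)) = 6009/((-1*4/5)) = 6009/(-4/5) = 6009*(-5/4) = -30045/4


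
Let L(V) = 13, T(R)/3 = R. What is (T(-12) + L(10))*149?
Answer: -3427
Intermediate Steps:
T(R) = 3*R
(T(-12) + L(10))*149 = (3*(-12) + 13)*149 = (-36 + 13)*149 = -23*149 = -3427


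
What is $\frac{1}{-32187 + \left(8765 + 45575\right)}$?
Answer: $\frac{1}{22153} \approx 4.5141 \cdot 10^{-5}$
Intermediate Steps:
$\frac{1}{-32187 + \left(8765 + 45575\right)} = \frac{1}{-32187 + 54340} = \frac{1}{22153}$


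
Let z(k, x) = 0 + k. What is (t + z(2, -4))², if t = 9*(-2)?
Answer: 256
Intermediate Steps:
z(k, x) = k
t = -18
(t + z(2, -4))² = (-18 + 2)² = (-16)² = 256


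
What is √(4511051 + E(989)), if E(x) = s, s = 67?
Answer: √4511118 ≈ 2123.9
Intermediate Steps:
E(x) = 67
√(4511051 + E(989)) = √(4511051 + 67) = √4511118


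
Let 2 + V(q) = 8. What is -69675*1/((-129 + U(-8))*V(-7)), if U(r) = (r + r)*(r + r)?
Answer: -23225/254 ≈ -91.437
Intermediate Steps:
U(r) = 4*r**2 (U(r) = (2*r)*(2*r) = 4*r**2)
V(q) = 6 (V(q) = -2 + 8 = 6)
-69675*1/((-129 + U(-8))*V(-7)) = -69675*1/(6*(-129 + 4*(-8)**2)) = -69675*1/(6*(-129 + 4*64)) = -69675*1/(6*(-129 + 256)) = -69675/(6*127) = -69675/762 = -69675*1/762 = -23225/254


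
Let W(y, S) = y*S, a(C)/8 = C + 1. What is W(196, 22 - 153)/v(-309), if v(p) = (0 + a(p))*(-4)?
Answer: -917/352 ≈ -2.6051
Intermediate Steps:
a(C) = 8 + 8*C (a(C) = 8*(C + 1) = 8*(1 + C) = 8 + 8*C)
v(p) = -32 - 32*p (v(p) = (0 + (8 + 8*p))*(-4) = (8 + 8*p)*(-4) = -32 - 32*p)
W(y, S) = S*y
W(196, 22 - 153)/v(-309) = ((22 - 153)*196)/(-32 - 32*(-309)) = (-131*196)/(-32 + 9888) = -25676/9856 = -25676*1/9856 = -917/352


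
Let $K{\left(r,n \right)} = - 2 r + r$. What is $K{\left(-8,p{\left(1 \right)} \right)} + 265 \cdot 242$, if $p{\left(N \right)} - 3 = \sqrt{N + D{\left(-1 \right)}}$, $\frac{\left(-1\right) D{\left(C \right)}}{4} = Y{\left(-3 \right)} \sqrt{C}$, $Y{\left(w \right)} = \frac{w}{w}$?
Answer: $64138$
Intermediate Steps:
$Y{\left(w \right)} = 1$
$D{\left(C \right)} = - 4 \sqrt{C}$ ($D{\left(C \right)} = - 4 \cdot 1 \sqrt{C} = - 4 \sqrt{C}$)
$p{\left(N \right)} = 3 + \sqrt{N - 4 i}$ ($p{\left(N \right)} = 3 + \sqrt{N - 4 \sqrt{-1}} = 3 + \sqrt{N - 4 i}$)
$K{\left(r,n \right)} = - r$
$K{\left(-8,p{\left(1 \right)} \right)} + 265 \cdot 242 = \left(-1\right) \left(-8\right) + 265 \cdot 242 = 8 + 64130 = 64138$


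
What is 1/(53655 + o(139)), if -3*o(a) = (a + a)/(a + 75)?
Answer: 321/17223116 ≈ 1.8638e-5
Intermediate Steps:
o(a) = -2*a/(3*(75 + a)) (o(a) = -(a + a)/(3*(a + 75)) = -2*a/(3*(75 + a)))
1/(53655 + o(139)) = 1/(53655 - 2*139/(225 + 3*139)) = 1/(53655 - 2*139/(225 + 417)) = 1/(53655 - 2*139/642) = 1/(53655 - 2*139*1/642) = 1/(53655 - 139/321) = 1/(17223116/321) = 321/17223116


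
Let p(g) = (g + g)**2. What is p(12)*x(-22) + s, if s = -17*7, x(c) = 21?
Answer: 11977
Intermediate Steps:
s = -119
p(g) = 4*g**2 (p(g) = (2*g)**2 = 4*g**2)
p(12)*x(-22) + s = (4*12**2)*21 - 119 = (4*144)*21 - 119 = 576*21 - 119 = 12096 - 119 = 11977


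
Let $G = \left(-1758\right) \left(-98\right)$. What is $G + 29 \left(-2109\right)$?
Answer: $111123$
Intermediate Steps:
$G = 172284$
$G + 29 \left(-2109\right) = 172284 + 29 \left(-2109\right) = 172284 - 61161 = 111123$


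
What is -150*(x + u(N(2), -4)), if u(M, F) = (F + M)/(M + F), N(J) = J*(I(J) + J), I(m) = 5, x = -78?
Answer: 11550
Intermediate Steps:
N(J) = J*(5 + J)
u(M, F) = 1 (u(M, F) = (F + M)/(F + M) = 1)
-150*(x + u(N(2), -4)) = -150*(-78 + 1) = -150*(-77) = 11550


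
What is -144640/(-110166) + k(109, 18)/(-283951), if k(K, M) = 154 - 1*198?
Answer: 20537759972/15640872933 ≈ 1.3131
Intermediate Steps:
k(K, M) = -44 (k(K, M) = 154 - 198 = -44)
-144640/(-110166) + k(109, 18)/(-283951) = -144640/(-110166) - 44/(-283951) = -144640*(-1/110166) - 44*(-1/283951) = 72320/55083 + 44/283951 = 20537759972/15640872933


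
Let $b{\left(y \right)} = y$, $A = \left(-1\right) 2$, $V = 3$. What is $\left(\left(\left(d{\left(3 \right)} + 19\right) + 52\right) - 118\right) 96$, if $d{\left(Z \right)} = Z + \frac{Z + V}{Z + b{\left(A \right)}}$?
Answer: $-3648$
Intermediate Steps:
$A = -2$
$d{\left(Z \right)} = Z + \frac{3 + Z}{-2 + Z}$ ($d{\left(Z \right)} = Z + \frac{Z + 3}{Z - 2} = Z + \frac{3 + Z}{-2 + Z}$)
$\left(\left(\left(d{\left(3 \right)} + 19\right) + 52\right) - 118\right) 96 = \left(\left(\left(\frac{3 + 3^{2} - 3}{-2 + 3} + 19\right) + 52\right) - 118\right) 96 = \left(\left(\left(\frac{3 + 9 - 3}{1} + 19\right) + 52\right) - 118\right) 96 = \left(\left(\left(1 \cdot 9 + 19\right) + 52\right) - 118\right) 96 = \left(\left(\left(9 + 19\right) + 52\right) - 118\right) 96 = \left(\left(28 + 52\right) - 118\right) 96 = \left(80 - 118\right) 96 = \left(-38\right) 96 = -3648$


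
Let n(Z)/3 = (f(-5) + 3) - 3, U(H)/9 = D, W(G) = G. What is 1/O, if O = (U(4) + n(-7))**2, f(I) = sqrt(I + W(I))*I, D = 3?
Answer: I/(9*(-169*I + 90*sqrt(10))) ≈ -0.00017139 + 0.00028863*I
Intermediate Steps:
U(H) = 27 (U(H) = 9*3 = 27)
f(I) = sqrt(2)*I**(3/2) (f(I) = sqrt(I + I)*I = sqrt(2*I)*I = (sqrt(2)*sqrt(I))*I = sqrt(2)*I**(3/2))
n(Z) = -15*I*sqrt(10) (n(Z) = 3*((sqrt(2)*(-5)**(3/2) + 3) - 3) = 3*((sqrt(2)*(-5*I*sqrt(5)) + 3) - 3) = 3*((-5*I*sqrt(10) + 3) - 3) = 3*((3 - 5*I*sqrt(10)) - 3) = 3*(-5*I*sqrt(10)) = -15*I*sqrt(10))
O = (27 - 15*I*sqrt(10))**2 ≈ -1521.0 - 2561.4*I
1/O = 1/(-1521 - 810*I*sqrt(10))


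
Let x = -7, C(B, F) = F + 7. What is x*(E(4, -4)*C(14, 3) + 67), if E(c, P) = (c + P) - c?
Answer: -189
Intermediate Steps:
C(B, F) = 7 + F
E(c, P) = P (E(c, P) = (P + c) - c = P)
x*(E(4, -4)*C(14, 3) + 67) = -7*(-4*(7 + 3) + 67) = -7*(-4*10 + 67) = -7*(-40 + 67) = -7*27 = -189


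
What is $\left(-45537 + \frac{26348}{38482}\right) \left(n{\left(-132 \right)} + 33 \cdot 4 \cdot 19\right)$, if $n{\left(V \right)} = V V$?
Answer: $- \frac{17463705691476}{19241} \approx -9.0763 \cdot 10^{8}$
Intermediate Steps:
$n{\left(V \right)} = V^{2}$
$\left(-45537 + \frac{26348}{38482}\right) \left(n{\left(-132 \right)} + 33 \cdot 4 \cdot 19\right) = \left(-45537 + \frac{26348}{38482}\right) \left(\left(-132\right)^{2} + 33 \cdot 4 \cdot 19\right) = \left(-45537 + 26348 \cdot \frac{1}{38482}\right) \left(17424 + 132 \cdot 19\right) = \left(-45537 + \frac{13174}{19241}\right) \left(17424 + 2508\right) = \left(- \frac{876164243}{19241}\right) 19932 = - \frac{17463705691476}{19241}$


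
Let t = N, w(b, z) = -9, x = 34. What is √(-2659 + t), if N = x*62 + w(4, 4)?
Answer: 4*I*√35 ≈ 23.664*I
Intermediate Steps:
N = 2099 (N = 34*62 - 9 = 2108 - 9 = 2099)
t = 2099
√(-2659 + t) = √(-2659 + 2099) = √(-560) = 4*I*√35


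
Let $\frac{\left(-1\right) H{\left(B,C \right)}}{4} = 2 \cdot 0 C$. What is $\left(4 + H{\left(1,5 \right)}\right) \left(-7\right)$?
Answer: $-28$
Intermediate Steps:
$H{\left(B,C \right)} = 0$ ($H{\left(B,C \right)} = - 4 \cdot 2 \cdot 0 C = - 4 \cdot 0 C = \left(-4\right) 0 = 0$)
$\left(4 + H{\left(1,5 \right)}\right) \left(-7\right) = \left(4 + 0\right) \left(-7\right) = 4 \left(-7\right) = -28$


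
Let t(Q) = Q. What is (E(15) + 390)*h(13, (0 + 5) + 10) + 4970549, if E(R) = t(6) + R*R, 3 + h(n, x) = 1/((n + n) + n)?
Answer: 64593125/13 ≈ 4.9687e+6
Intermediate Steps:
h(n, x) = -3 + 1/(3*n) (h(n, x) = -3 + 1/((n + n) + n) = -3 + 1/(2*n + n) = -3 + 1/(3*n))
E(R) = 6 + R² (E(R) = 6 + R*R = 6 + R²)
(E(15) + 390)*h(13, (0 + 5) + 10) + 4970549 = ((6 + 15²) + 390)*(-3 + (⅓)/13) + 4970549 = ((6 + 225) + 390)*(-3 + (⅓)*(1/13)) + 4970549 = (231 + 390)*(-3 + 1/39) + 4970549 = 621*(-116/39) + 4970549 = -24012/13 + 4970549 = 64593125/13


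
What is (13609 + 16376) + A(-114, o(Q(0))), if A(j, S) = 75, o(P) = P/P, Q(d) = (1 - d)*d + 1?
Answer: 30060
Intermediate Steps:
Q(d) = 1 + d*(1 - d) (Q(d) = d*(1 - d) + 1 = 1 + d*(1 - d))
o(P) = 1
(13609 + 16376) + A(-114, o(Q(0))) = (13609 + 16376) + 75 = 29985 + 75 = 30060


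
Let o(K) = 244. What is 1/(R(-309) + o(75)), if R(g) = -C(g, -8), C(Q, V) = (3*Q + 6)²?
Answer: -1/847997 ≈ -1.1792e-6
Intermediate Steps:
C(Q, V) = (6 + 3*Q)²
R(g) = -9*(2 + g)²
1/(R(-309) + o(75)) = 1/(-9*(2 - 309)² + 244) = 1/(-9*(-307)² + 244) = 1/(-9*94249 + 244) = 1/(-848241 + 244) = 1/(-847997) = -1/847997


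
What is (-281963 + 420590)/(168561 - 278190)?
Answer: -15403/12181 ≈ -1.2645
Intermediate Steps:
(-281963 + 420590)/(168561 - 278190) = 138627/(-109629) = 138627*(-1/109629) = -15403/12181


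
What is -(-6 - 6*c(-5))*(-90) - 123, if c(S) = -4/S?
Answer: -1095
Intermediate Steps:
-(-6 - 6*c(-5))*(-90) - 123 = -(-6 - (-24)/(-5))*(-90) - 123 = -(-6 - (-24)*(-1)/5)*(-90) - 123 = -(-6 - 6*4/5)*(-90) - 123 = -(-6 - 24/5)*(-90) - 123 = -1*(-54/5)*(-90) - 123 = (54/5)*(-90) - 123 = -972 - 123 = -1095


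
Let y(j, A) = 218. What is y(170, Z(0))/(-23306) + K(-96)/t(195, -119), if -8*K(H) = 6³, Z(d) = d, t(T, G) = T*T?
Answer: -495484/49233925 ≈ -0.010064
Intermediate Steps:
t(T, G) = T²
K(H) = -27 (K(H) = -⅛*6³ = -⅛*216 = -27)
y(170, Z(0))/(-23306) + K(-96)/t(195, -119) = 218/(-23306) - 27/(195²) = 218*(-1/23306) - 27/38025 = -109/11653 - 27*1/38025 = -109/11653 - 3/4225 = -495484/49233925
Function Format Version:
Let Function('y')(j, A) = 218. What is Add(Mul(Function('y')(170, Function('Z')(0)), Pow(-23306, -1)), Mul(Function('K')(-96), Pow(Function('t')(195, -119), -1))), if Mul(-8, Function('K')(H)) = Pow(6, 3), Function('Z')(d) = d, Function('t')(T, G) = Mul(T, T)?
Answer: Rational(-495484, 49233925) ≈ -0.010064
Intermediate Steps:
Function('t')(T, G) = Pow(T, 2)
Function('K')(H) = -27 (Function('K')(H) = Mul(Rational(-1, 8), Pow(6, 3)) = Mul(Rational(-1, 8), 216) = -27)
Add(Mul(Function('y')(170, Function('Z')(0)), Pow(-23306, -1)), Mul(Function('K')(-96), Pow(Function('t')(195, -119), -1))) = Add(Mul(218, Pow(-23306, -1)), Mul(-27, Pow(Pow(195, 2), -1))) = Add(Mul(218, Rational(-1, 23306)), Mul(-27, Pow(38025, -1))) = Add(Rational(-109, 11653), Mul(-27, Rational(1, 38025))) = Add(Rational(-109, 11653), Rational(-3, 4225)) = Rational(-495484, 49233925)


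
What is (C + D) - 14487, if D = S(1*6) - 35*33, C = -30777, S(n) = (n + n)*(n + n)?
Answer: -46275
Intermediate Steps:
S(n) = 4*n² (S(n) = (2*n)*(2*n) = 4*n²)
D = -1011 (D = 4*(1*6)² - 35*33 = 4*6² - 1155 = 4*36 - 1155 = 144 - 1155 = -1011)
(C + D) - 14487 = (-30777 - 1011) - 14487 = -31788 - 14487 = -46275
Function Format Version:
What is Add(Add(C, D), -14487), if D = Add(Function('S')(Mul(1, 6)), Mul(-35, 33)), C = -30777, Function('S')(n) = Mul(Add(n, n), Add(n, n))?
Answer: -46275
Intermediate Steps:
Function('S')(n) = Mul(4, Pow(n, 2)) (Function('S')(n) = Mul(Mul(2, n), Mul(2, n)) = Mul(4, Pow(n, 2)))
D = -1011 (D = Add(Mul(4, Pow(Mul(1, 6), 2)), Mul(-35, 33)) = Add(Mul(4, Pow(6, 2)), -1155) = Add(Mul(4, 36), -1155) = Add(144, -1155) = -1011)
Add(Add(C, D), -14487) = Add(Add(-30777, -1011), -14487) = Add(-31788, -14487) = -46275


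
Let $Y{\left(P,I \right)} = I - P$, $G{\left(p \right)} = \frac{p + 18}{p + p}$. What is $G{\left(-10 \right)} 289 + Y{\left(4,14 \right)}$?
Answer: $- \frac{528}{5} \approx -105.6$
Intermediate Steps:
$G{\left(p \right)} = \frac{18 + p}{2 p}$
$G{\left(-10 \right)} 289 + Y{\left(4,14 \right)} = \frac{18 - 10}{2 \left(-10\right)} 289 + \left(14 - 4\right) = \frac{1}{2} \left(- \frac{1}{10}\right) 8 \cdot 289 + \left(14 - 4\right) = \left(- \frac{2}{5}\right) 289 + 10 = - \frac{578}{5} + 10 = - \frac{528}{5}$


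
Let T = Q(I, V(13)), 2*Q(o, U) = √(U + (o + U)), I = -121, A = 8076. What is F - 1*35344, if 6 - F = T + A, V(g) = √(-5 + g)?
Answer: -43414 - I*√(121 - 4*√2)/2 ≈ -43414.0 - 5.3699*I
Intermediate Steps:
Q(o, U) = √(o + 2*U)/2 (Q(o, U) = √(U + (o + U))/2 = √(U + (U + o))/2 = √(o + 2*U)/2)
T = √(-121 + 4*√2)/2 (T = √(-121 + 2*√(-5 + 13))/2 = √(-121 + 2*√8)/2 = √(-121 + 2*(2*√2))/2 = √(-121 + 4*√2)/2 ≈ 5.3699*I)
F = -8070 - √(-121 + 4*√2)/2 (F = 6 - (√(-121 + 4*√2)/2 + 8076) = 6 - (8076 + √(-121 + 4*√2)/2) = 6 + (-8076 - √(-121 + 4*√2)/2) = -8070 - √(-121 + 4*√2)/2 ≈ -8070.0 - 5.3699*I)
F - 1*35344 = (-8070 - I*√(121 - 4*√2)/2) - 1*35344 = (-8070 - I*√(121 - 4*√2)/2) - 35344 = -43414 - I*√(121 - 4*√2)/2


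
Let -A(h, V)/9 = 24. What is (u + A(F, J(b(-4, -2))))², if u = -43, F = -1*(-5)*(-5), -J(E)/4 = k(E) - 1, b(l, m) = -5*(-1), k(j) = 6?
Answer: 67081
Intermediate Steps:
b(l, m) = 5
J(E) = -20 (J(E) = -4*(6 - 1) = -4*5 = -20)
F = -25 (F = 5*(-5) = -25)
A(h, V) = -216 (A(h, V) = -9*24 = -216)
(u + A(F, J(b(-4, -2))))² = (-43 - 216)² = (-259)² = 67081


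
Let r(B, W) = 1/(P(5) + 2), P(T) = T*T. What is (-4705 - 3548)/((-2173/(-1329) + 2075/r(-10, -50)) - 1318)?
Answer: -10968237/72707776 ≈ -0.15085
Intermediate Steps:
P(T) = T**2
r(B, W) = 1/27 (r(B, W) = 1/(5**2 + 2) = 1/(25 + 2) = 1/27)
(-4705 - 3548)/((-2173/(-1329) + 2075/r(-10, -50)) - 1318) = (-4705 - 3548)/((-2173/(-1329) + 2075/(1/27)) - 1318) = -8253/((-2173*(-1/1329) + 2075*27) - 1318) = -8253/((2173/1329 + 56025) - 1318) = -8253/(74459398/1329 - 1318) = -8253/72707776/1329 = -8253*1329/72707776 = -10968237/72707776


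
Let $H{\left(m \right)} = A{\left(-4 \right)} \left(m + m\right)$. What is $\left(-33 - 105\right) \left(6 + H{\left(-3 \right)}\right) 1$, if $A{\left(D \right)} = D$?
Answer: $-4140$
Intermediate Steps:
$H{\left(m \right)} = - 8 m$ ($H{\left(m \right)} = - 4 \left(m + m\right) = - 4 \cdot 2 m = - 8 m$)
$\left(-33 - 105\right) \left(6 + H{\left(-3 \right)}\right) 1 = \left(-33 - 105\right) \left(6 - -24\right) 1 = - 138 \left(6 + 24\right) 1 = - 138 \cdot 30 \cdot 1 = \left(-138\right) 30 = -4140$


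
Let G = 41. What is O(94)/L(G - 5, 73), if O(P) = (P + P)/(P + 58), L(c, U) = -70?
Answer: -47/2660 ≈ -0.017669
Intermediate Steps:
O(P) = 2*P/(58 + P) (O(P) = (2*P)/(58 + P) = 2*P/(58 + P))
O(94)/L(G - 5, 73) = (2*94/(58 + 94))/(-70) = (2*94/152)*(-1/70) = (2*94*(1/152))*(-1/70) = (47/38)*(-1/70) = -47/2660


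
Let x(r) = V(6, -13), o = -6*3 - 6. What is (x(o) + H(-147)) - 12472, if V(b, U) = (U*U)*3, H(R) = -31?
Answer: -11996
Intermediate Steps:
o = -24 (o = -18 - 6 = -24)
V(b, U) = 3*U² (V(b, U) = U²*3 = 3*U²)
x(r) = 507 (x(r) = 3*(-13)² = 3*169 = 507)
(x(o) + H(-147)) - 12472 = (507 - 31) - 12472 = 476 - 12472 = -11996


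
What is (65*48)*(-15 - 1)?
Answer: -49920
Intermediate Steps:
(65*48)*(-15 - 1) = 3120*(-16) = -49920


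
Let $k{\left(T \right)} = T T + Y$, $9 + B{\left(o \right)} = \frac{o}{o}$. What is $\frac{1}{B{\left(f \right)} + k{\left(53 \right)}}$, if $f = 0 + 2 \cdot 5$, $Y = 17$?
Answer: $\frac{1}{2818} \approx 0.00035486$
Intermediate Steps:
$f = 10$ ($f = 0 + 10 = 10$)
$B{\left(o \right)} = -8$ ($B{\left(o \right)} = -9 + \frac{o}{o} = -9 + 1 = -8$)
$k{\left(T \right)} = 17 + T^{2}$ ($k{\left(T \right)} = T T + 17 = T^{2} + 17 = 17 + T^{2}$)
$\frac{1}{B{\left(f \right)} + k{\left(53 \right)}} = \frac{1}{-8 + \left(17 + 53^{2}\right)} = \frac{1}{-8 + \left(17 + 2809\right)} = \frac{1}{-8 + 2826} = \frac{1}{2818}$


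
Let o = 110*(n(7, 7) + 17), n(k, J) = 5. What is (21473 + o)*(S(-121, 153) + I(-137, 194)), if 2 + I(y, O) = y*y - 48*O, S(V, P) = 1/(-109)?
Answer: 24623982442/109 ≈ 2.2591e+8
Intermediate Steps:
S(V, P) = -1/109
o = 2420 (o = 110*(5 + 17) = 110*22 = 2420)
I(y, O) = -2 + y**2 - 48*O (I(y, O) = -2 + (y*y - 48*O) = -2 + (y**2 - 48*O) = -2 + y**2 - 48*O)
(21473 + o)*(S(-121, 153) + I(-137, 194)) = (21473 + 2420)*(-1/109 + (-2 + (-137)**2 - 48*194)) = 23893*(-1/109 + (-2 + 18769 - 9312)) = 23893*(-1/109 + 9455) = 23893*(1030594/109) = 24623982442/109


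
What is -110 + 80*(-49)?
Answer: -4030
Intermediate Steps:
-110 + 80*(-49) = -110 - 3920 = -4030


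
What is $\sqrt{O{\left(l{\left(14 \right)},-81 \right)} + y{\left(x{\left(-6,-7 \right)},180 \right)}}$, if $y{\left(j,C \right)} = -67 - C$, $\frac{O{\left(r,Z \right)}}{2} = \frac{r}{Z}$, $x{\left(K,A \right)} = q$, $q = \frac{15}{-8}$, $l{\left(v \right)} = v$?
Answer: $\frac{i \sqrt{20035}}{9} \approx 15.727 i$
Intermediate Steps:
$q = - \frac{15}{8}$ ($q = 15 \left(- \frac{1}{8}\right) = - \frac{15}{8} \approx -1.875$)
$x{\left(K,A \right)} = - \frac{15}{8}$
$O{\left(r,Z \right)} = \frac{2 r}{Z}$ ($O{\left(r,Z \right)} = 2 \frac{r}{Z} = \frac{2 r}{Z}$)
$\sqrt{O{\left(l{\left(14 \right)},-81 \right)} + y{\left(x{\left(-6,-7 \right)},180 \right)}} = \sqrt{2 \cdot 14 \frac{1}{-81} - 247} = \sqrt{2 \cdot 14 \left(- \frac{1}{81}\right) - 247} = \sqrt{- \frac{28}{81} - 247} = \sqrt{- \frac{20035}{81}} = \frac{i \sqrt{20035}}{9}$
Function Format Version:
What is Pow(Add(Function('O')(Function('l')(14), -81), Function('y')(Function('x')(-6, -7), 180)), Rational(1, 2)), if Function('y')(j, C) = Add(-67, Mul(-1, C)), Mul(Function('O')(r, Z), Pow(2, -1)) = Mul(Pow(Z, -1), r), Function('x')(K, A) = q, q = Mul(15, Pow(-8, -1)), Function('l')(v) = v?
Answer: Mul(Rational(1, 9), I, Pow(20035, Rational(1, 2))) ≈ Mul(15.727, I)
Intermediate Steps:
q = Rational(-15, 8) (q = Mul(15, Rational(-1, 8)) = Rational(-15, 8) ≈ -1.8750)
Function('x')(K, A) = Rational(-15, 8)
Function('O')(r, Z) = Mul(2, r, Pow(Z, -1)) (Function('O')(r, Z) = Mul(2, Mul(Pow(Z, -1), r)) = Mul(2, Mul(r, Pow(Z, -1))) = Mul(2, r, Pow(Z, -1)))
Pow(Add(Function('O')(Function('l')(14), -81), Function('y')(Function('x')(-6, -7), 180)), Rational(1, 2)) = Pow(Add(Mul(2, 14, Pow(-81, -1)), Add(-67, Mul(-1, 180))), Rational(1, 2)) = Pow(Add(Mul(2, 14, Rational(-1, 81)), Add(-67, -180)), Rational(1, 2)) = Pow(Add(Rational(-28, 81), -247), Rational(1, 2)) = Pow(Rational(-20035, 81), Rational(1, 2)) = Mul(Rational(1, 9), I, Pow(20035, Rational(1, 2)))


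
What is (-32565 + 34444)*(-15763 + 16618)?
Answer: 1606545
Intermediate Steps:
(-32565 + 34444)*(-15763 + 16618) = 1879*855 = 1606545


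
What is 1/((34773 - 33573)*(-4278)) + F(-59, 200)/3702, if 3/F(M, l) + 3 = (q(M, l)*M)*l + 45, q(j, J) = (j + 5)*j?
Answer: -3866422081/19846468240941600 ≈ -1.9482e-7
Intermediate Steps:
q(j, J) = j*(5 + j) (q(j, J) = (5 + j)*j = j*(5 + j))
F(M, l) = 3/(42 + l*M**2*(5 + M)) (F(M, l) = 3/(-3 + (((M*(5 + M))*M)*l + 45)) = 3/(-3 + ((M**2*(5 + M))*l + 45)) = 3/(-3 + (l*M**2*(5 + M) + 45)) = 3/(-3 + (45 + l*M**2*(5 + M))) = 3/(42 + l*M**2*(5 + M)))
1/((34773 - 33573)*(-4278)) + F(-59, 200)/3702 = 1/((34773 - 33573)*(-4278)) + (3/(42 + 200*(-59)**2*(5 - 59)))/3702 = -1/4278/1200 + (3/(42 + 200*3481*(-54)))*(1/3702) = (1/1200)*(-1/4278) + (3/(42 - 37594800))*(1/3702) = -1/5133600 + (3/(-37594758))*(1/3702) = -1/5133600 + (3*(-1/37594758))*(1/3702) = -1/5133600 - 1/12531586*1/3702 = -1/5133600 - 1/46391931372 = -3866422081/19846468240941600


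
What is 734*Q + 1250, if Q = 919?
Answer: 675796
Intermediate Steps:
734*Q + 1250 = 734*919 + 1250 = 674546 + 1250 = 675796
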